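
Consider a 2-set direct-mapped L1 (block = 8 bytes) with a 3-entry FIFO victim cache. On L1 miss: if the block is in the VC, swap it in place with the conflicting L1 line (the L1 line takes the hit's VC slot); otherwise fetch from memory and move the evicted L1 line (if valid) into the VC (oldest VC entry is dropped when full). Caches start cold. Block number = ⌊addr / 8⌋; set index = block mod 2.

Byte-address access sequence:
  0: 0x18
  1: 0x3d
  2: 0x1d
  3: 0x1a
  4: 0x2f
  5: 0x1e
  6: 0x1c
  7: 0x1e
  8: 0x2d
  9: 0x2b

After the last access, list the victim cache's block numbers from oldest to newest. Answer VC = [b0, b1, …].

0: 0x18 (blk 3, set 1) → MISS  vc=[]
1: 0x3d (blk 7, set 1) → MISS  vc=[3]
2: 0x1d (blk 3, set 1) → VC-HIT  vc=[7]
3: 0x1a (blk 3, set 1) → L1-HIT  vc=[7]
4: 0x2f (blk 5, set 1) → MISS  vc=[7, 3]
5: 0x1e (blk 3, set 1) → VC-HIT  vc=[7, 5]
6: 0x1c (blk 3, set 1) → L1-HIT  vc=[7, 5]
7: 0x1e (blk 3, set 1) → L1-HIT  vc=[7, 5]
8: 0x2d (blk 5, set 1) → VC-HIT  vc=[7, 3]
9: 0x2b (blk 5, set 1) → L1-HIT  vc=[7, 3]

VC = [7, 3]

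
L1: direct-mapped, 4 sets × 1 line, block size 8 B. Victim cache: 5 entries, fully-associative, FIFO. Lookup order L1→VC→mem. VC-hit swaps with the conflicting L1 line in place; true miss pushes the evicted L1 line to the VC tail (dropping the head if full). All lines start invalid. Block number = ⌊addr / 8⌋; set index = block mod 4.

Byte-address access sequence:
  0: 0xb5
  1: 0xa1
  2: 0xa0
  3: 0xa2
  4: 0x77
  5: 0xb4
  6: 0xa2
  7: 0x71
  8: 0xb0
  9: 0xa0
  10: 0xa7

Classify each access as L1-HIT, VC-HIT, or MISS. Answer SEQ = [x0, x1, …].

0: 0xb5 (blk 22, set 2) → MISS  vc=[]
1: 0xa1 (blk 20, set 0) → MISS  vc=[]
2: 0xa0 (blk 20, set 0) → L1-HIT  vc=[]
3: 0xa2 (blk 20, set 0) → L1-HIT  vc=[]
4: 0x77 (blk 14, set 2) → MISS  vc=[22]
5: 0xb4 (blk 22, set 2) → VC-HIT  vc=[14]
6: 0xa2 (blk 20, set 0) → L1-HIT  vc=[14]
7: 0x71 (blk 14, set 2) → VC-HIT  vc=[22]
8: 0xb0 (blk 22, set 2) → VC-HIT  vc=[14]
9: 0xa0 (blk 20, set 0) → L1-HIT  vc=[14]
10: 0xa7 (blk 20, set 0) → L1-HIT  vc=[14]

SEQ = [MISS, MISS, L1-HIT, L1-HIT, MISS, VC-HIT, L1-HIT, VC-HIT, VC-HIT, L1-HIT, L1-HIT]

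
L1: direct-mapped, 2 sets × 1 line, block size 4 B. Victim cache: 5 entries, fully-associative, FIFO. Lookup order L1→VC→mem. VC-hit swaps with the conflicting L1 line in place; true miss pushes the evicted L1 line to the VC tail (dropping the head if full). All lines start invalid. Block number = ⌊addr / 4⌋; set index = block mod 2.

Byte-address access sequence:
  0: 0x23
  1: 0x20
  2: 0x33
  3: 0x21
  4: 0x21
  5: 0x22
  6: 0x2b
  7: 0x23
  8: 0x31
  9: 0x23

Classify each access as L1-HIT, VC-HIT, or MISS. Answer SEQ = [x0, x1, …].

  [0] addr=0x23 blk=8 s=0: MISS | VC []
  [1] addr=0x20 blk=8 s=0: L1-HIT | VC []
  [2] addr=0x33 blk=12 s=0: MISS | VC [8]
  [3] addr=0x21 blk=8 s=0: VC-HIT | VC [12]
  [4] addr=0x21 blk=8 s=0: L1-HIT | VC [12]
  [5] addr=0x22 blk=8 s=0: L1-HIT | VC [12]
  [6] addr=0x2b blk=10 s=0: MISS | VC [12, 8]
  [7] addr=0x23 blk=8 s=0: VC-HIT | VC [12, 10]
  [8] addr=0x31 blk=12 s=0: VC-HIT | VC [8, 10]
  [9] addr=0x23 blk=8 s=0: VC-HIT | VC [12, 10]

SEQ = [MISS, L1-HIT, MISS, VC-HIT, L1-HIT, L1-HIT, MISS, VC-HIT, VC-HIT, VC-HIT]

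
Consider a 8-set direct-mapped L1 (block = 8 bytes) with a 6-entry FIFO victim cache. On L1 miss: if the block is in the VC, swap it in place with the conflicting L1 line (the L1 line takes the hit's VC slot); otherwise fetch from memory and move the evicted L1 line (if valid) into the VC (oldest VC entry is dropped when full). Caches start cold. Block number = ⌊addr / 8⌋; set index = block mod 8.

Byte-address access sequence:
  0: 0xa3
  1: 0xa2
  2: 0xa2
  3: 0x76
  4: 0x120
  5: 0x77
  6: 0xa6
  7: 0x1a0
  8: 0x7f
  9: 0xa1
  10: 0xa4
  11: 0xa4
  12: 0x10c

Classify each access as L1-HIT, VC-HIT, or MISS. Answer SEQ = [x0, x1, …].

SEQ = [MISS, L1-HIT, L1-HIT, MISS, MISS, L1-HIT, VC-HIT, MISS, MISS, VC-HIT, L1-HIT, L1-HIT, MISS]

0: 0xa3 (blk 20, set 4) → MISS  vc=[]
1: 0xa2 (blk 20, set 4) → L1-HIT  vc=[]
2: 0xa2 (blk 20, set 4) → L1-HIT  vc=[]
3: 0x76 (blk 14, set 6) → MISS  vc=[]
4: 0x120 (blk 36, set 4) → MISS  vc=[20]
5: 0x77 (blk 14, set 6) → L1-HIT  vc=[20]
6: 0xa6 (blk 20, set 4) → VC-HIT  vc=[36]
7: 0x1a0 (blk 52, set 4) → MISS  vc=[36, 20]
8: 0x7f (blk 15, set 7) → MISS  vc=[36, 20]
9: 0xa1 (blk 20, set 4) → VC-HIT  vc=[36, 52]
10: 0xa4 (blk 20, set 4) → L1-HIT  vc=[36, 52]
11: 0xa4 (blk 20, set 4) → L1-HIT  vc=[36, 52]
12: 0x10c (blk 33, set 1) → MISS  vc=[36, 52]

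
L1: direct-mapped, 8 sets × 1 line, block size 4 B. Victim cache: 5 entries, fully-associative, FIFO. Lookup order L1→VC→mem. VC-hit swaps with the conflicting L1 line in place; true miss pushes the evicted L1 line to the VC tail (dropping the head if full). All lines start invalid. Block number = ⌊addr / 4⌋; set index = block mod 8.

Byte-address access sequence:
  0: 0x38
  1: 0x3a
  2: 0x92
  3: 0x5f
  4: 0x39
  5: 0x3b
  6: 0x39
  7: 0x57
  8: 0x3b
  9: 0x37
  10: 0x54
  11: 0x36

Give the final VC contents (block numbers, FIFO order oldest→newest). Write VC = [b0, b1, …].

0: 0x38 (blk 14, set 6) → MISS  vc=[]
1: 0x3a (blk 14, set 6) → L1-HIT  vc=[]
2: 0x92 (blk 36, set 4) → MISS  vc=[]
3: 0x5f (blk 23, set 7) → MISS  vc=[]
4: 0x39 (blk 14, set 6) → L1-HIT  vc=[]
5: 0x3b (blk 14, set 6) → L1-HIT  vc=[]
6: 0x39 (blk 14, set 6) → L1-HIT  vc=[]
7: 0x57 (blk 21, set 5) → MISS  vc=[]
8: 0x3b (blk 14, set 6) → L1-HIT  vc=[]
9: 0x37 (blk 13, set 5) → MISS  vc=[21]
10: 0x54 (blk 21, set 5) → VC-HIT  vc=[13]
11: 0x36 (blk 13, set 5) → VC-HIT  vc=[21]

VC = [21]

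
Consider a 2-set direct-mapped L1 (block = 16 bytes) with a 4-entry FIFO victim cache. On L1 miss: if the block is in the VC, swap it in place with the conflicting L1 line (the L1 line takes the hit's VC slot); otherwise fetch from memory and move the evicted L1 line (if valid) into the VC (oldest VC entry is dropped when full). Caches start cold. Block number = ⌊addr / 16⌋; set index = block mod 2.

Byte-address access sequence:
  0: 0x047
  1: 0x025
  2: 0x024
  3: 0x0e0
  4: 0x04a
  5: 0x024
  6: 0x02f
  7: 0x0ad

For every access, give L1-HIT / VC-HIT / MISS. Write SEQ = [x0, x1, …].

SEQ = [MISS, MISS, L1-HIT, MISS, VC-HIT, VC-HIT, L1-HIT, MISS]

0: 0x47 (blk 4, set 0) → MISS  vc=[]
1: 0x25 (blk 2, set 0) → MISS  vc=[4]
2: 0x24 (blk 2, set 0) → L1-HIT  vc=[4]
3: 0xe0 (blk 14, set 0) → MISS  vc=[4, 2]
4: 0x4a (blk 4, set 0) → VC-HIT  vc=[14, 2]
5: 0x24 (blk 2, set 0) → VC-HIT  vc=[14, 4]
6: 0x2f (blk 2, set 0) → L1-HIT  vc=[14, 4]
7: 0xad (blk 10, set 0) → MISS  vc=[14, 4, 2]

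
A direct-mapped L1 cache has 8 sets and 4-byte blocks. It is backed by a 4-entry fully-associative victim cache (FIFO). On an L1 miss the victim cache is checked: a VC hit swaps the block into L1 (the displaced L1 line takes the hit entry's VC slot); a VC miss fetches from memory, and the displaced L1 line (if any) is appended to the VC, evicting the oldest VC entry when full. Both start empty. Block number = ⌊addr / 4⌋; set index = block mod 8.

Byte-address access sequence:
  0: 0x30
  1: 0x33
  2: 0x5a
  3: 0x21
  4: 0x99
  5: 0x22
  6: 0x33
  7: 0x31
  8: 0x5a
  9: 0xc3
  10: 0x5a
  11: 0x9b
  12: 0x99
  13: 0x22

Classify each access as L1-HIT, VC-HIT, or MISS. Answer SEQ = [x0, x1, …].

SEQ = [MISS, L1-HIT, MISS, MISS, MISS, L1-HIT, L1-HIT, L1-HIT, VC-HIT, MISS, L1-HIT, VC-HIT, L1-HIT, VC-HIT]

0: 0x30 (blk 12, set 4) → MISS  vc=[]
1: 0x33 (blk 12, set 4) → L1-HIT  vc=[]
2: 0x5a (blk 22, set 6) → MISS  vc=[]
3: 0x21 (blk 8, set 0) → MISS  vc=[]
4: 0x99 (blk 38, set 6) → MISS  vc=[22]
5: 0x22 (blk 8, set 0) → L1-HIT  vc=[22]
6: 0x33 (blk 12, set 4) → L1-HIT  vc=[22]
7: 0x31 (blk 12, set 4) → L1-HIT  vc=[22]
8: 0x5a (blk 22, set 6) → VC-HIT  vc=[38]
9: 0xc3 (blk 48, set 0) → MISS  vc=[38, 8]
10: 0x5a (blk 22, set 6) → L1-HIT  vc=[38, 8]
11: 0x9b (blk 38, set 6) → VC-HIT  vc=[22, 8]
12: 0x99 (blk 38, set 6) → L1-HIT  vc=[22, 8]
13: 0x22 (blk 8, set 0) → VC-HIT  vc=[22, 48]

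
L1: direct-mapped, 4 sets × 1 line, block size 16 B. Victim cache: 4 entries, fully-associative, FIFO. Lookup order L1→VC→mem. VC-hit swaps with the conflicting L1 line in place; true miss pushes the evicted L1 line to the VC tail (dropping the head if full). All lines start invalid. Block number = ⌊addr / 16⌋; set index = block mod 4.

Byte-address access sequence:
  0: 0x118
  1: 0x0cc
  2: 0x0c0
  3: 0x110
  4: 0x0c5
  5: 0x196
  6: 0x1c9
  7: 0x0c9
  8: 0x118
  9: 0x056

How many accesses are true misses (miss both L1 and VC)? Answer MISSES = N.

0: 0x118 (blk 17, set 1) → MISS  vc=[]
1: 0xcc (blk 12, set 0) → MISS  vc=[]
2: 0xc0 (blk 12, set 0) → L1-HIT  vc=[]
3: 0x110 (blk 17, set 1) → L1-HIT  vc=[]
4: 0xc5 (blk 12, set 0) → L1-HIT  vc=[]
5: 0x196 (blk 25, set 1) → MISS  vc=[17]
6: 0x1c9 (blk 28, set 0) → MISS  vc=[17, 12]
7: 0xc9 (blk 12, set 0) → VC-HIT  vc=[17, 28]
8: 0x118 (blk 17, set 1) → VC-HIT  vc=[25, 28]
9: 0x56 (blk 5, set 1) → MISS  vc=[25, 28, 17]

MISSES = 5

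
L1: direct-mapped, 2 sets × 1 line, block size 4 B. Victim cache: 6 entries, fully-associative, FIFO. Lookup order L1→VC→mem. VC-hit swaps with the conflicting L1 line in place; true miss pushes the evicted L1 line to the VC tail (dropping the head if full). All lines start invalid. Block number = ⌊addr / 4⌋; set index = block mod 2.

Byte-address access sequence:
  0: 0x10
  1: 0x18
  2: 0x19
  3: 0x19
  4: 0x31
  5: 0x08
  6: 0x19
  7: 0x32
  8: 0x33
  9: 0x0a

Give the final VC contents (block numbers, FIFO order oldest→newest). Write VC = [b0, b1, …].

0: 0x10 (blk 4, set 0) → MISS  vc=[]
1: 0x18 (blk 6, set 0) → MISS  vc=[4]
2: 0x19 (blk 6, set 0) → L1-HIT  vc=[4]
3: 0x19 (blk 6, set 0) → L1-HIT  vc=[4]
4: 0x31 (blk 12, set 0) → MISS  vc=[4, 6]
5: 0x8 (blk 2, set 0) → MISS  vc=[4, 6, 12]
6: 0x19 (blk 6, set 0) → VC-HIT  vc=[4, 2, 12]
7: 0x32 (blk 12, set 0) → VC-HIT  vc=[4, 2, 6]
8: 0x33 (blk 12, set 0) → L1-HIT  vc=[4, 2, 6]
9: 0xa (blk 2, set 0) → VC-HIT  vc=[4, 12, 6]

VC = [4, 12, 6]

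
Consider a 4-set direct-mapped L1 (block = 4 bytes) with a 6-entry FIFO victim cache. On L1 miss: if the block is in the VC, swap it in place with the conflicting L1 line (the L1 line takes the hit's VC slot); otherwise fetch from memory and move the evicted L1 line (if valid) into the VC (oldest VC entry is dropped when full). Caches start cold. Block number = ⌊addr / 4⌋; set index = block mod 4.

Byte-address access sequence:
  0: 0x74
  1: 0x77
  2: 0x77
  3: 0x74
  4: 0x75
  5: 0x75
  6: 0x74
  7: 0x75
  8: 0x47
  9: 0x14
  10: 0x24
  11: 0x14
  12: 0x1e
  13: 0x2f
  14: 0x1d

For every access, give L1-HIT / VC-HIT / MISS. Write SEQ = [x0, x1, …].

0: 0x74 (blk 29, set 1) → MISS  vc=[]
1: 0x77 (blk 29, set 1) → L1-HIT  vc=[]
2: 0x77 (blk 29, set 1) → L1-HIT  vc=[]
3: 0x74 (blk 29, set 1) → L1-HIT  vc=[]
4: 0x75 (blk 29, set 1) → L1-HIT  vc=[]
5: 0x75 (blk 29, set 1) → L1-HIT  vc=[]
6: 0x74 (blk 29, set 1) → L1-HIT  vc=[]
7: 0x75 (blk 29, set 1) → L1-HIT  vc=[]
8: 0x47 (blk 17, set 1) → MISS  vc=[29]
9: 0x14 (blk 5, set 1) → MISS  vc=[29, 17]
10: 0x24 (blk 9, set 1) → MISS  vc=[29, 17, 5]
11: 0x14 (blk 5, set 1) → VC-HIT  vc=[29, 17, 9]
12: 0x1e (blk 7, set 3) → MISS  vc=[29, 17, 9]
13: 0x2f (blk 11, set 3) → MISS  vc=[29, 17, 9, 7]
14: 0x1d (blk 7, set 3) → VC-HIT  vc=[29, 17, 9, 11]

SEQ = [MISS, L1-HIT, L1-HIT, L1-HIT, L1-HIT, L1-HIT, L1-HIT, L1-HIT, MISS, MISS, MISS, VC-HIT, MISS, MISS, VC-HIT]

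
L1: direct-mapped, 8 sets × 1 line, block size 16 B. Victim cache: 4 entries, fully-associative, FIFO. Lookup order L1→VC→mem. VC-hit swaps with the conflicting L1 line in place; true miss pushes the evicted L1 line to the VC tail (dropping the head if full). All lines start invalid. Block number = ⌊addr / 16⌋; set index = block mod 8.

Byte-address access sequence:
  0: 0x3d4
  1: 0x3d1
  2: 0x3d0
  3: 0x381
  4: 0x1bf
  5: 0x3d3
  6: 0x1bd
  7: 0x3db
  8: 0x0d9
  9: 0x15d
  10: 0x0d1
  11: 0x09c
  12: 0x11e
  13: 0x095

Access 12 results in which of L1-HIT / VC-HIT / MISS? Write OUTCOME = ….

  [0] addr=0x3d4 blk=61 s=5: MISS | VC []
  [1] addr=0x3d1 blk=61 s=5: L1-HIT | VC []
  [2] addr=0x3d0 blk=61 s=5: L1-HIT | VC []
  [3] addr=0x381 blk=56 s=0: MISS | VC []
  [4] addr=0x1bf blk=27 s=3: MISS | VC []
  [5] addr=0x3d3 blk=61 s=5: L1-HIT | VC []
  [6] addr=0x1bd blk=27 s=3: L1-HIT | VC []
  [7] addr=0x3db blk=61 s=5: L1-HIT | VC []
  [8] addr=0xd9 blk=13 s=5: MISS | VC [61]
  [9] addr=0x15d blk=21 s=5: MISS | VC [61, 13]
  [10] addr=0xd1 blk=13 s=5: VC-HIT | VC [61, 21]
  [11] addr=0x9c blk=9 s=1: MISS | VC [61, 21]
  [12] addr=0x11e blk=17 s=1: MISS | VC [61, 21, 9]
  [13] addr=0x95 blk=9 s=1: VC-HIT | VC [61, 21, 17]

OUTCOME = MISS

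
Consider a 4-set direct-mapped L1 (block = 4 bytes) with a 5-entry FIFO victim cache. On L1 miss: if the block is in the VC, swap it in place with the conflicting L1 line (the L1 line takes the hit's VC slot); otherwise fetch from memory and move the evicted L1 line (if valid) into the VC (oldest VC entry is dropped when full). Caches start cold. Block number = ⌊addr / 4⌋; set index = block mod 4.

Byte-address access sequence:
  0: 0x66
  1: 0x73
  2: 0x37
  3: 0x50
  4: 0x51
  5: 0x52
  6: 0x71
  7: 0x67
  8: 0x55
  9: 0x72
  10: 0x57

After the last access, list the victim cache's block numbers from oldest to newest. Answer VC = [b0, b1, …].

VC = [13, 20, 25]

0: 0x66 (blk 25, set 1) → MISS  vc=[]
1: 0x73 (blk 28, set 0) → MISS  vc=[]
2: 0x37 (blk 13, set 1) → MISS  vc=[25]
3: 0x50 (blk 20, set 0) → MISS  vc=[25, 28]
4: 0x51 (blk 20, set 0) → L1-HIT  vc=[25, 28]
5: 0x52 (blk 20, set 0) → L1-HIT  vc=[25, 28]
6: 0x71 (blk 28, set 0) → VC-HIT  vc=[25, 20]
7: 0x67 (blk 25, set 1) → VC-HIT  vc=[13, 20]
8: 0x55 (blk 21, set 1) → MISS  vc=[13, 20, 25]
9: 0x72 (blk 28, set 0) → L1-HIT  vc=[13, 20, 25]
10: 0x57 (blk 21, set 1) → L1-HIT  vc=[13, 20, 25]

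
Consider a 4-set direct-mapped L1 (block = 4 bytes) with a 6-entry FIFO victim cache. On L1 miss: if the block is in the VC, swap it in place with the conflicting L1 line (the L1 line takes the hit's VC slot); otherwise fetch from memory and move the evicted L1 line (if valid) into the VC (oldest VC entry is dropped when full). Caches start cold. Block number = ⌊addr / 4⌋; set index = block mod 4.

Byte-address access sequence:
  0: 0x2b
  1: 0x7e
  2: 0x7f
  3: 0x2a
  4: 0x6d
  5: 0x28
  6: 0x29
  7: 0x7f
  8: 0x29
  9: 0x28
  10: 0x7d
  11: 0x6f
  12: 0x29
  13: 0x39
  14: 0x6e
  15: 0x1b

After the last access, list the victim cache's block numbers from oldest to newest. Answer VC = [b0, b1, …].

VC = [31, 10, 14]

0: 0x2b (blk 10, set 2) → MISS  vc=[]
1: 0x7e (blk 31, set 3) → MISS  vc=[]
2: 0x7f (blk 31, set 3) → L1-HIT  vc=[]
3: 0x2a (blk 10, set 2) → L1-HIT  vc=[]
4: 0x6d (blk 27, set 3) → MISS  vc=[31]
5: 0x28 (blk 10, set 2) → L1-HIT  vc=[31]
6: 0x29 (blk 10, set 2) → L1-HIT  vc=[31]
7: 0x7f (blk 31, set 3) → VC-HIT  vc=[27]
8: 0x29 (blk 10, set 2) → L1-HIT  vc=[27]
9: 0x28 (blk 10, set 2) → L1-HIT  vc=[27]
10: 0x7d (blk 31, set 3) → L1-HIT  vc=[27]
11: 0x6f (blk 27, set 3) → VC-HIT  vc=[31]
12: 0x29 (blk 10, set 2) → L1-HIT  vc=[31]
13: 0x39 (blk 14, set 2) → MISS  vc=[31, 10]
14: 0x6e (blk 27, set 3) → L1-HIT  vc=[31, 10]
15: 0x1b (blk 6, set 2) → MISS  vc=[31, 10, 14]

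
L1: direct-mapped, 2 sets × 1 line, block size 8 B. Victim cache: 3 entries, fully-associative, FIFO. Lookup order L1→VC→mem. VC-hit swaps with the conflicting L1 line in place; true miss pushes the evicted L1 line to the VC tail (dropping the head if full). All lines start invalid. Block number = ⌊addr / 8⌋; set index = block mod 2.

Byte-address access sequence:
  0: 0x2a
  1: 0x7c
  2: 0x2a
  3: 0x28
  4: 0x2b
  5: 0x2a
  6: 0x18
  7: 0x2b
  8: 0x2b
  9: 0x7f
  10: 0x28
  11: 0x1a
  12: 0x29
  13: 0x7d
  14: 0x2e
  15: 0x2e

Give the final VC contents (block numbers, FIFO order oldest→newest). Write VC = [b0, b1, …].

VC = [15, 3]

#0 0x2a→b5/s1 MISS; vc=[]
#1 0x7c→b15/s1 MISS; vc=[5]
#2 0x2a→b5/s1 VC-HIT; vc=[15]
#3 0x28→b5/s1 L1-HIT; vc=[15]
#4 0x2b→b5/s1 L1-HIT; vc=[15]
#5 0x2a→b5/s1 L1-HIT; vc=[15]
#6 0x18→b3/s1 MISS; vc=[15,5]
#7 0x2b→b5/s1 VC-HIT; vc=[15,3]
#8 0x2b→b5/s1 L1-HIT; vc=[15,3]
#9 0x7f→b15/s1 VC-HIT; vc=[5,3]
#10 0x28→b5/s1 VC-HIT; vc=[15,3]
#11 0x1a→b3/s1 VC-HIT; vc=[15,5]
#12 0x29→b5/s1 VC-HIT; vc=[15,3]
#13 0x7d→b15/s1 VC-HIT; vc=[5,3]
#14 0x2e→b5/s1 VC-HIT; vc=[15,3]
#15 0x2e→b5/s1 L1-HIT; vc=[15,3]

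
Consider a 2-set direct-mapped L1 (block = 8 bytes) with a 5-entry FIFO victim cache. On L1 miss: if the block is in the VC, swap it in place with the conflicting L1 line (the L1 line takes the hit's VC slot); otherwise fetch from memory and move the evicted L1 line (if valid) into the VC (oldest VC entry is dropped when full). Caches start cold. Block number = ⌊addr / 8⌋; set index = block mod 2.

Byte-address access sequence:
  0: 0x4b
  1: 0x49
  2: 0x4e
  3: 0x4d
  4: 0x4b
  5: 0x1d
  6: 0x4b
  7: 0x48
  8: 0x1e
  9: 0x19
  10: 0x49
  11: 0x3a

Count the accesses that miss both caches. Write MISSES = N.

0: 0x4b (blk 9, set 1) → MISS  vc=[]
1: 0x49 (blk 9, set 1) → L1-HIT  vc=[]
2: 0x4e (blk 9, set 1) → L1-HIT  vc=[]
3: 0x4d (blk 9, set 1) → L1-HIT  vc=[]
4: 0x4b (blk 9, set 1) → L1-HIT  vc=[]
5: 0x1d (blk 3, set 1) → MISS  vc=[9]
6: 0x4b (blk 9, set 1) → VC-HIT  vc=[3]
7: 0x48 (blk 9, set 1) → L1-HIT  vc=[3]
8: 0x1e (blk 3, set 1) → VC-HIT  vc=[9]
9: 0x19 (blk 3, set 1) → L1-HIT  vc=[9]
10: 0x49 (blk 9, set 1) → VC-HIT  vc=[3]
11: 0x3a (blk 7, set 1) → MISS  vc=[3, 9]

MISSES = 3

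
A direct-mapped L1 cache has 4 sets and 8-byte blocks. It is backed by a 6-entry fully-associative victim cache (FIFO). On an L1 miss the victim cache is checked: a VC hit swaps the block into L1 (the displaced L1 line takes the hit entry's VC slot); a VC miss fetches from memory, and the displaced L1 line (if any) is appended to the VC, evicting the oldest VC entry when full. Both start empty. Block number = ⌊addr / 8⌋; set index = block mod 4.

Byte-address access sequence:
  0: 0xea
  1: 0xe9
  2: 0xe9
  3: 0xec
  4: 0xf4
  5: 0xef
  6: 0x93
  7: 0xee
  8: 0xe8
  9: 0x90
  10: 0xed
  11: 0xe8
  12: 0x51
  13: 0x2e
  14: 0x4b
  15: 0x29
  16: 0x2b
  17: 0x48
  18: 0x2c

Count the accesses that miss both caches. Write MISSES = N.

MISSES = 6

  [0] addr=0xea blk=29 s=1: MISS | VC []
  [1] addr=0xe9 blk=29 s=1: L1-HIT | VC []
  [2] addr=0xe9 blk=29 s=1: L1-HIT | VC []
  [3] addr=0xec blk=29 s=1: L1-HIT | VC []
  [4] addr=0xf4 blk=30 s=2: MISS | VC []
  [5] addr=0xef blk=29 s=1: L1-HIT | VC []
  [6] addr=0x93 blk=18 s=2: MISS | VC [30]
  [7] addr=0xee blk=29 s=1: L1-HIT | VC [30]
  [8] addr=0xe8 blk=29 s=1: L1-HIT | VC [30]
  [9] addr=0x90 blk=18 s=2: L1-HIT | VC [30]
  [10] addr=0xed blk=29 s=1: L1-HIT | VC [30]
  [11] addr=0xe8 blk=29 s=1: L1-HIT | VC [30]
  [12] addr=0x51 blk=10 s=2: MISS | VC [30, 18]
  [13] addr=0x2e blk=5 s=1: MISS | VC [30, 18, 29]
  [14] addr=0x4b blk=9 s=1: MISS | VC [30, 18, 29, 5]
  [15] addr=0x29 blk=5 s=1: VC-HIT | VC [30, 18, 29, 9]
  [16] addr=0x2b blk=5 s=1: L1-HIT | VC [30, 18, 29, 9]
  [17] addr=0x48 blk=9 s=1: VC-HIT | VC [30, 18, 29, 5]
  [18] addr=0x2c blk=5 s=1: VC-HIT | VC [30, 18, 29, 9]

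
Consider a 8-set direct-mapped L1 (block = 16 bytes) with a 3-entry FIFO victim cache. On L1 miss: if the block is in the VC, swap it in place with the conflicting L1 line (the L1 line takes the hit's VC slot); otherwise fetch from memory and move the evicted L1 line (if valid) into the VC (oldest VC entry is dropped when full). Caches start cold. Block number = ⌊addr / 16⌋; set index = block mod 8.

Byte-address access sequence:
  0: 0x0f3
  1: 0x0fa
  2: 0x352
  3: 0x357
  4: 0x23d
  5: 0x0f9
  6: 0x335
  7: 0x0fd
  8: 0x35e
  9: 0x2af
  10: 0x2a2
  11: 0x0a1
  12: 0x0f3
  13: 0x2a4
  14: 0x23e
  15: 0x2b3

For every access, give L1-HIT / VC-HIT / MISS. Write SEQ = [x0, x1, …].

0: 0xf3 (blk 15, set 7) → MISS  vc=[]
1: 0xfa (blk 15, set 7) → L1-HIT  vc=[]
2: 0x352 (blk 53, set 5) → MISS  vc=[]
3: 0x357 (blk 53, set 5) → L1-HIT  vc=[]
4: 0x23d (blk 35, set 3) → MISS  vc=[]
5: 0xf9 (blk 15, set 7) → L1-HIT  vc=[]
6: 0x335 (blk 51, set 3) → MISS  vc=[35]
7: 0xfd (blk 15, set 7) → L1-HIT  vc=[35]
8: 0x35e (blk 53, set 5) → L1-HIT  vc=[35]
9: 0x2af (blk 42, set 2) → MISS  vc=[35]
10: 0x2a2 (blk 42, set 2) → L1-HIT  vc=[35]
11: 0xa1 (blk 10, set 2) → MISS  vc=[35, 42]
12: 0xf3 (blk 15, set 7) → L1-HIT  vc=[35, 42]
13: 0x2a4 (blk 42, set 2) → VC-HIT  vc=[35, 10]
14: 0x23e (blk 35, set 3) → VC-HIT  vc=[51, 10]
15: 0x2b3 (blk 43, set 3) → MISS  vc=[51, 10, 35]

SEQ = [MISS, L1-HIT, MISS, L1-HIT, MISS, L1-HIT, MISS, L1-HIT, L1-HIT, MISS, L1-HIT, MISS, L1-HIT, VC-HIT, VC-HIT, MISS]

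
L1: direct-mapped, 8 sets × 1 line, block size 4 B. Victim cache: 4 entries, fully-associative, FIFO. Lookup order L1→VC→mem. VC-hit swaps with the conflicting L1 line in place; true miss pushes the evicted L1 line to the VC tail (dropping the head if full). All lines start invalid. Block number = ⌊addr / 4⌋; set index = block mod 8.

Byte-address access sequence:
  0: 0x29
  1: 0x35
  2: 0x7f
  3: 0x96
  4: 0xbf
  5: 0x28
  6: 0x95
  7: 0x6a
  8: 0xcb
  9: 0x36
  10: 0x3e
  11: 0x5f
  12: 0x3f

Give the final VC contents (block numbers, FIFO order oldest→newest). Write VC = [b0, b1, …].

  [0] addr=0x29 blk=10 s=2: MISS | VC []
  [1] addr=0x35 blk=13 s=5: MISS | VC []
  [2] addr=0x7f blk=31 s=7: MISS | VC []
  [3] addr=0x96 blk=37 s=5: MISS | VC [13]
  [4] addr=0xbf blk=47 s=7: MISS | VC [13, 31]
  [5] addr=0x28 blk=10 s=2: L1-HIT | VC [13, 31]
  [6] addr=0x95 blk=37 s=5: L1-HIT | VC [13, 31]
  [7] addr=0x6a blk=26 s=2: MISS | VC [13, 31, 10]
  [8] addr=0xcb blk=50 s=2: MISS | VC [13, 31, 10, 26]
  [9] addr=0x36 blk=13 s=5: VC-HIT | VC [37, 31, 10, 26]
  [10] addr=0x3e blk=15 s=7: MISS | VC [31, 10, 26, 47]
  [11] addr=0x5f blk=23 s=7: MISS | VC [10, 26, 47, 15]
  [12] addr=0x3f blk=15 s=7: VC-HIT | VC [10, 26, 47, 23]

VC = [10, 26, 47, 23]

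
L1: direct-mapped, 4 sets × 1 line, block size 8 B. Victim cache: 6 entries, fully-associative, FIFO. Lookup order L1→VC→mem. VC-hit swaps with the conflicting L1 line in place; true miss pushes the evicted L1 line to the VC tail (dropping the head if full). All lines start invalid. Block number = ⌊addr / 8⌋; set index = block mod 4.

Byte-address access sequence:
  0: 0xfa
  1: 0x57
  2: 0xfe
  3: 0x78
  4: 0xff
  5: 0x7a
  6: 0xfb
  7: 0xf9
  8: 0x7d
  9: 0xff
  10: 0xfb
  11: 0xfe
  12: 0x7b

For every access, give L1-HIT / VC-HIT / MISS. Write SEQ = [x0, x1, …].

SEQ = [MISS, MISS, L1-HIT, MISS, VC-HIT, VC-HIT, VC-HIT, L1-HIT, VC-HIT, VC-HIT, L1-HIT, L1-HIT, VC-HIT]

  [0] addr=0xfa blk=31 s=3: MISS | VC []
  [1] addr=0x57 blk=10 s=2: MISS | VC []
  [2] addr=0xfe blk=31 s=3: L1-HIT | VC []
  [3] addr=0x78 blk=15 s=3: MISS | VC [31]
  [4] addr=0xff blk=31 s=3: VC-HIT | VC [15]
  [5] addr=0x7a blk=15 s=3: VC-HIT | VC [31]
  [6] addr=0xfb blk=31 s=3: VC-HIT | VC [15]
  [7] addr=0xf9 blk=31 s=3: L1-HIT | VC [15]
  [8] addr=0x7d blk=15 s=3: VC-HIT | VC [31]
  [9] addr=0xff blk=31 s=3: VC-HIT | VC [15]
  [10] addr=0xfb blk=31 s=3: L1-HIT | VC [15]
  [11] addr=0xfe blk=31 s=3: L1-HIT | VC [15]
  [12] addr=0x7b blk=15 s=3: VC-HIT | VC [31]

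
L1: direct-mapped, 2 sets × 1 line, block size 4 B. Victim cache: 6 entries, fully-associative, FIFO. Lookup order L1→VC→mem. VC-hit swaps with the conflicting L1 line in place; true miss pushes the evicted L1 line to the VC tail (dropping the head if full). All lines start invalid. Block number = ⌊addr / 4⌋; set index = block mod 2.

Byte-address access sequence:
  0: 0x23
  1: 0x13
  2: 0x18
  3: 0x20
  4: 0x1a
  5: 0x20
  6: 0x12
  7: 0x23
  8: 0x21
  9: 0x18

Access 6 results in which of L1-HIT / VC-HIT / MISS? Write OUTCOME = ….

OUTCOME = VC-HIT

#0 0x23→b8/s0 MISS; vc=[]
#1 0x13→b4/s0 MISS; vc=[8]
#2 0x18→b6/s0 MISS; vc=[8,4]
#3 0x20→b8/s0 VC-HIT; vc=[6,4]
#4 0x1a→b6/s0 VC-HIT; vc=[8,4]
#5 0x20→b8/s0 VC-HIT; vc=[6,4]
#6 0x12→b4/s0 VC-HIT; vc=[6,8]
#7 0x23→b8/s0 VC-HIT; vc=[6,4]
#8 0x21→b8/s0 L1-HIT; vc=[6,4]
#9 0x18→b6/s0 VC-HIT; vc=[8,4]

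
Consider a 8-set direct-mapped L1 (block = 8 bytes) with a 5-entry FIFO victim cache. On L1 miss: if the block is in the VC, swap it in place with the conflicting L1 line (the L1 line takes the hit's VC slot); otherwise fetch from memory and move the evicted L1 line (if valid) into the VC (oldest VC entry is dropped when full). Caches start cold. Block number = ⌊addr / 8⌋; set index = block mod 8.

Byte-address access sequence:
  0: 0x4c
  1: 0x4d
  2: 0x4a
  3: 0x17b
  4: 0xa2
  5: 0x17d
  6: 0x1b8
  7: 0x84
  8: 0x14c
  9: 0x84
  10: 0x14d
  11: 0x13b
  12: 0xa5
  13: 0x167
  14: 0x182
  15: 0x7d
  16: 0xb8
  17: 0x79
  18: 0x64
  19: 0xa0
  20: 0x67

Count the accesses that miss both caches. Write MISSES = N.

MISSES = 12

0: 0x4c (blk 9, set 1) → MISS  vc=[]
1: 0x4d (blk 9, set 1) → L1-HIT  vc=[]
2: 0x4a (blk 9, set 1) → L1-HIT  vc=[]
3: 0x17b (blk 47, set 7) → MISS  vc=[]
4: 0xa2 (blk 20, set 4) → MISS  vc=[]
5: 0x17d (blk 47, set 7) → L1-HIT  vc=[]
6: 0x1b8 (blk 55, set 7) → MISS  vc=[47]
7: 0x84 (blk 16, set 0) → MISS  vc=[47]
8: 0x14c (blk 41, set 1) → MISS  vc=[47, 9]
9: 0x84 (blk 16, set 0) → L1-HIT  vc=[47, 9]
10: 0x14d (blk 41, set 1) → L1-HIT  vc=[47, 9]
11: 0x13b (blk 39, set 7) → MISS  vc=[47, 9, 55]
12: 0xa5 (blk 20, set 4) → L1-HIT  vc=[47, 9, 55]
13: 0x167 (blk 44, set 4) → MISS  vc=[47, 9, 55, 20]
14: 0x182 (blk 48, set 0) → MISS  vc=[47, 9, 55, 20, 16]
15: 0x7d (blk 15, set 7) → MISS  vc=[9, 55, 20, 16, 39]
16: 0xb8 (blk 23, set 7) → MISS  vc=[55, 20, 16, 39, 15]
17: 0x79 (blk 15, set 7) → VC-HIT  vc=[55, 20, 16, 39, 23]
18: 0x64 (blk 12, set 4) → MISS  vc=[20, 16, 39, 23, 44]
19: 0xa0 (blk 20, set 4) → VC-HIT  vc=[12, 16, 39, 23, 44]
20: 0x67 (blk 12, set 4) → VC-HIT  vc=[20, 16, 39, 23, 44]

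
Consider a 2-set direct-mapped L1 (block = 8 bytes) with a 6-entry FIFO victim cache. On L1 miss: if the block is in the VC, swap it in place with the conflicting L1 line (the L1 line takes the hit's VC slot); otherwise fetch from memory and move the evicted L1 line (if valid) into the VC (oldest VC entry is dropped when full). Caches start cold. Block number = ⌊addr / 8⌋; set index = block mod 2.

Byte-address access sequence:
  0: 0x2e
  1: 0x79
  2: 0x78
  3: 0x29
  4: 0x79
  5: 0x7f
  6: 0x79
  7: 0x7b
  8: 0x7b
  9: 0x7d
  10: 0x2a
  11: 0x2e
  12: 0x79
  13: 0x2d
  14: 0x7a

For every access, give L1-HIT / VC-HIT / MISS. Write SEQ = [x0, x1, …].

SEQ = [MISS, MISS, L1-HIT, VC-HIT, VC-HIT, L1-HIT, L1-HIT, L1-HIT, L1-HIT, L1-HIT, VC-HIT, L1-HIT, VC-HIT, VC-HIT, VC-HIT]

  [0] addr=0x2e blk=5 s=1: MISS | VC []
  [1] addr=0x79 blk=15 s=1: MISS | VC [5]
  [2] addr=0x78 blk=15 s=1: L1-HIT | VC [5]
  [3] addr=0x29 blk=5 s=1: VC-HIT | VC [15]
  [4] addr=0x79 blk=15 s=1: VC-HIT | VC [5]
  [5] addr=0x7f blk=15 s=1: L1-HIT | VC [5]
  [6] addr=0x79 blk=15 s=1: L1-HIT | VC [5]
  [7] addr=0x7b blk=15 s=1: L1-HIT | VC [5]
  [8] addr=0x7b blk=15 s=1: L1-HIT | VC [5]
  [9] addr=0x7d blk=15 s=1: L1-HIT | VC [5]
  [10] addr=0x2a blk=5 s=1: VC-HIT | VC [15]
  [11] addr=0x2e blk=5 s=1: L1-HIT | VC [15]
  [12] addr=0x79 blk=15 s=1: VC-HIT | VC [5]
  [13] addr=0x2d blk=5 s=1: VC-HIT | VC [15]
  [14] addr=0x7a blk=15 s=1: VC-HIT | VC [5]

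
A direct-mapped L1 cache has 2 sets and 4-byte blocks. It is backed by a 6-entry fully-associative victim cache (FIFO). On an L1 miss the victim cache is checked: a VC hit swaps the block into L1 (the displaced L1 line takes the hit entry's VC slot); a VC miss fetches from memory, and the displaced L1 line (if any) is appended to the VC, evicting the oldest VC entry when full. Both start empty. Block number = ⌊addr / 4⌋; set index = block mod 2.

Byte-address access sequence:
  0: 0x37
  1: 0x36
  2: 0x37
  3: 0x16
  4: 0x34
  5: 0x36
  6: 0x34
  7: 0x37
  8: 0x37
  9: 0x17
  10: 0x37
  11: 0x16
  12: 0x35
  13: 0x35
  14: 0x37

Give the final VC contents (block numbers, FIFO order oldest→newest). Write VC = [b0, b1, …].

VC = [5]

#0 0x37→b13/s1 MISS; vc=[]
#1 0x36→b13/s1 L1-HIT; vc=[]
#2 0x37→b13/s1 L1-HIT; vc=[]
#3 0x16→b5/s1 MISS; vc=[13]
#4 0x34→b13/s1 VC-HIT; vc=[5]
#5 0x36→b13/s1 L1-HIT; vc=[5]
#6 0x34→b13/s1 L1-HIT; vc=[5]
#7 0x37→b13/s1 L1-HIT; vc=[5]
#8 0x37→b13/s1 L1-HIT; vc=[5]
#9 0x17→b5/s1 VC-HIT; vc=[13]
#10 0x37→b13/s1 VC-HIT; vc=[5]
#11 0x16→b5/s1 VC-HIT; vc=[13]
#12 0x35→b13/s1 VC-HIT; vc=[5]
#13 0x35→b13/s1 L1-HIT; vc=[5]
#14 0x37→b13/s1 L1-HIT; vc=[5]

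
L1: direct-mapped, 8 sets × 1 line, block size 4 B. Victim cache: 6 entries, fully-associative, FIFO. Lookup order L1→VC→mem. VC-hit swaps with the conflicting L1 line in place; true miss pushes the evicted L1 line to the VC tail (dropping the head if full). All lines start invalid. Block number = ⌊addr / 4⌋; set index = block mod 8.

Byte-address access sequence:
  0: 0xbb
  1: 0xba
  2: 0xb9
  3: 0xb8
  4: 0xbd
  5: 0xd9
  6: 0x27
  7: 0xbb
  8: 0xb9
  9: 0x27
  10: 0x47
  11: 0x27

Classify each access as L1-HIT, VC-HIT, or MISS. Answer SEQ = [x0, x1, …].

  [0] addr=0xbb blk=46 s=6: MISS | VC []
  [1] addr=0xba blk=46 s=6: L1-HIT | VC []
  [2] addr=0xb9 blk=46 s=6: L1-HIT | VC []
  [3] addr=0xb8 blk=46 s=6: L1-HIT | VC []
  [4] addr=0xbd blk=47 s=7: MISS | VC []
  [5] addr=0xd9 blk=54 s=6: MISS | VC [46]
  [6] addr=0x27 blk=9 s=1: MISS | VC [46]
  [7] addr=0xbb blk=46 s=6: VC-HIT | VC [54]
  [8] addr=0xb9 blk=46 s=6: L1-HIT | VC [54]
  [9] addr=0x27 blk=9 s=1: L1-HIT | VC [54]
  [10] addr=0x47 blk=17 s=1: MISS | VC [54, 9]
  [11] addr=0x27 blk=9 s=1: VC-HIT | VC [54, 17]

SEQ = [MISS, L1-HIT, L1-HIT, L1-HIT, MISS, MISS, MISS, VC-HIT, L1-HIT, L1-HIT, MISS, VC-HIT]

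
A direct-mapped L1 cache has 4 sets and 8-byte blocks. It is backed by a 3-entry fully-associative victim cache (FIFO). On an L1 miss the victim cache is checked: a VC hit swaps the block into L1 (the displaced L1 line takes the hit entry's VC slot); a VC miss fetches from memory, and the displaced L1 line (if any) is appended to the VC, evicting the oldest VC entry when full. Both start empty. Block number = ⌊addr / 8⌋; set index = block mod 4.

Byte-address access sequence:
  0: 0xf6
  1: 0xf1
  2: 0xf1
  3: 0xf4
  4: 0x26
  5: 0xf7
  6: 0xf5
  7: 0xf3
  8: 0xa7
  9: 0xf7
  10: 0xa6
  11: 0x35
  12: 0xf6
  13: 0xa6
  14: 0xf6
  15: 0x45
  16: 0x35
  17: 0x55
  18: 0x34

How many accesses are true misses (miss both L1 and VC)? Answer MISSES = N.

MISSES = 6

0: 0xf6 (blk 30, set 2) → MISS  vc=[]
1: 0xf1 (blk 30, set 2) → L1-HIT  vc=[]
2: 0xf1 (blk 30, set 2) → L1-HIT  vc=[]
3: 0xf4 (blk 30, set 2) → L1-HIT  vc=[]
4: 0x26 (blk 4, set 0) → MISS  vc=[]
5: 0xf7 (blk 30, set 2) → L1-HIT  vc=[]
6: 0xf5 (blk 30, set 2) → L1-HIT  vc=[]
7: 0xf3 (blk 30, set 2) → L1-HIT  vc=[]
8: 0xa7 (blk 20, set 0) → MISS  vc=[4]
9: 0xf7 (blk 30, set 2) → L1-HIT  vc=[4]
10: 0xa6 (blk 20, set 0) → L1-HIT  vc=[4]
11: 0x35 (blk 6, set 2) → MISS  vc=[4, 30]
12: 0xf6 (blk 30, set 2) → VC-HIT  vc=[4, 6]
13: 0xa6 (blk 20, set 0) → L1-HIT  vc=[4, 6]
14: 0xf6 (blk 30, set 2) → L1-HIT  vc=[4, 6]
15: 0x45 (blk 8, set 0) → MISS  vc=[4, 6, 20]
16: 0x35 (blk 6, set 2) → VC-HIT  vc=[4, 30, 20]
17: 0x55 (blk 10, set 2) → MISS  vc=[30, 20, 6]
18: 0x34 (blk 6, set 2) → VC-HIT  vc=[30, 20, 10]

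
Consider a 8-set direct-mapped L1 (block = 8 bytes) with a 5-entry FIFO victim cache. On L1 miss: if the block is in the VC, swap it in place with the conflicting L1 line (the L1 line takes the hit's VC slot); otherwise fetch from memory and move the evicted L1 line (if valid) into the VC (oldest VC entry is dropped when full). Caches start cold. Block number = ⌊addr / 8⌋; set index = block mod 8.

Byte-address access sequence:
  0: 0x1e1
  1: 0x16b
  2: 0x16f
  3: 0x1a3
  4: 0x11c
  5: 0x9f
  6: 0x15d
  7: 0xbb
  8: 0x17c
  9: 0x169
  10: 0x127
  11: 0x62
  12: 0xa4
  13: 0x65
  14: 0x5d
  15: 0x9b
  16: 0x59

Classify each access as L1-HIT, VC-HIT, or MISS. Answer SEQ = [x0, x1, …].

0: 0x1e1 (blk 60, set 4) → MISS  vc=[]
1: 0x16b (blk 45, set 5) → MISS  vc=[]
2: 0x16f (blk 45, set 5) → L1-HIT  vc=[]
3: 0x1a3 (blk 52, set 4) → MISS  vc=[60]
4: 0x11c (blk 35, set 3) → MISS  vc=[60]
5: 0x9f (blk 19, set 3) → MISS  vc=[60, 35]
6: 0x15d (blk 43, set 3) → MISS  vc=[60, 35, 19]
7: 0xbb (blk 23, set 7) → MISS  vc=[60, 35, 19]
8: 0x17c (blk 47, set 7) → MISS  vc=[60, 35, 19, 23]
9: 0x169 (blk 45, set 5) → L1-HIT  vc=[60, 35, 19, 23]
10: 0x127 (blk 36, set 4) → MISS  vc=[60, 35, 19, 23, 52]
11: 0x62 (blk 12, set 4) → MISS  vc=[35, 19, 23, 52, 36]
12: 0xa4 (blk 20, set 4) → MISS  vc=[19, 23, 52, 36, 12]
13: 0x65 (blk 12, set 4) → VC-HIT  vc=[19, 23, 52, 36, 20]
14: 0x5d (blk 11, set 3) → MISS  vc=[23, 52, 36, 20, 43]
15: 0x9b (blk 19, set 3) → MISS  vc=[52, 36, 20, 43, 11]
16: 0x59 (blk 11, set 3) → VC-HIT  vc=[52, 36, 20, 43, 19]

SEQ = [MISS, MISS, L1-HIT, MISS, MISS, MISS, MISS, MISS, MISS, L1-HIT, MISS, MISS, MISS, VC-HIT, MISS, MISS, VC-HIT]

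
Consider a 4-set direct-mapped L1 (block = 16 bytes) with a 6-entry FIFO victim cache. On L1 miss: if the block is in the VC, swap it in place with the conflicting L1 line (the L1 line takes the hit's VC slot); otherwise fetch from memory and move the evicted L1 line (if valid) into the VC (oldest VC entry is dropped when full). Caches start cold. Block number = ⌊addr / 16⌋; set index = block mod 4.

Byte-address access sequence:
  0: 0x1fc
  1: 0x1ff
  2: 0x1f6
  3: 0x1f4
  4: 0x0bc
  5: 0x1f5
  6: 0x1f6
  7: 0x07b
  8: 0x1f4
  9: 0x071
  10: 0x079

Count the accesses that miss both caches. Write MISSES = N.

MISSES = 3

  [0] addr=0x1fc blk=31 s=3: MISS | VC []
  [1] addr=0x1ff blk=31 s=3: L1-HIT | VC []
  [2] addr=0x1f6 blk=31 s=3: L1-HIT | VC []
  [3] addr=0x1f4 blk=31 s=3: L1-HIT | VC []
  [4] addr=0xbc blk=11 s=3: MISS | VC [31]
  [5] addr=0x1f5 blk=31 s=3: VC-HIT | VC [11]
  [6] addr=0x1f6 blk=31 s=3: L1-HIT | VC [11]
  [7] addr=0x7b blk=7 s=3: MISS | VC [11, 31]
  [8] addr=0x1f4 blk=31 s=3: VC-HIT | VC [11, 7]
  [9] addr=0x71 blk=7 s=3: VC-HIT | VC [11, 31]
  [10] addr=0x79 blk=7 s=3: L1-HIT | VC [11, 31]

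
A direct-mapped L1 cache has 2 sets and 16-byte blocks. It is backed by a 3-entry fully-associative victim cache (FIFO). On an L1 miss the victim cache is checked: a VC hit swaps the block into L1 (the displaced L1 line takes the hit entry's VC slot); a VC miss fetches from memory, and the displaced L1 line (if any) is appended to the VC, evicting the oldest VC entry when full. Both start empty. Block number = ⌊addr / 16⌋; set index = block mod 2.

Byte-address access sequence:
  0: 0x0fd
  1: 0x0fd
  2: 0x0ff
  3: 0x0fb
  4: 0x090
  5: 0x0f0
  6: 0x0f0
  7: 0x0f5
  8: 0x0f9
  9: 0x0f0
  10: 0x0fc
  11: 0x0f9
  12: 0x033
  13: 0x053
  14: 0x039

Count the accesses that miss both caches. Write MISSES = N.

0: 0xfd (blk 15, set 1) → MISS  vc=[]
1: 0xfd (blk 15, set 1) → L1-HIT  vc=[]
2: 0xff (blk 15, set 1) → L1-HIT  vc=[]
3: 0xfb (blk 15, set 1) → L1-HIT  vc=[]
4: 0x90 (blk 9, set 1) → MISS  vc=[15]
5: 0xf0 (blk 15, set 1) → VC-HIT  vc=[9]
6: 0xf0 (blk 15, set 1) → L1-HIT  vc=[9]
7: 0xf5 (blk 15, set 1) → L1-HIT  vc=[9]
8: 0xf9 (blk 15, set 1) → L1-HIT  vc=[9]
9: 0xf0 (blk 15, set 1) → L1-HIT  vc=[9]
10: 0xfc (blk 15, set 1) → L1-HIT  vc=[9]
11: 0xf9 (blk 15, set 1) → L1-HIT  vc=[9]
12: 0x33 (blk 3, set 1) → MISS  vc=[9, 15]
13: 0x53 (blk 5, set 1) → MISS  vc=[9, 15, 3]
14: 0x39 (blk 3, set 1) → VC-HIT  vc=[9, 15, 5]

MISSES = 4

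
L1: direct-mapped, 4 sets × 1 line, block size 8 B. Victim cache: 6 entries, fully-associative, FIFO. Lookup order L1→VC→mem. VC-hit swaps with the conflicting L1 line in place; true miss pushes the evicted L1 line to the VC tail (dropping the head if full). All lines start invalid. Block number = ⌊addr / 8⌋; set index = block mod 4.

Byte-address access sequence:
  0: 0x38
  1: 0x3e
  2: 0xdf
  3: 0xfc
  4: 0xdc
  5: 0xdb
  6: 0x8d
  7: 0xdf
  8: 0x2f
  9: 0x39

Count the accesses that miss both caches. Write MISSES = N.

MISSES = 5

  [0] addr=0x38 blk=7 s=3: MISS | VC []
  [1] addr=0x3e blk=7 s=3: L1-HIT | VC []
  [2] addr=0xdf blk=27 s=3: MISS | VC [7]
  [3] addr=0xfc blk=31 s=3: MISS | VC [7, 27]
  [4] addr=0xdc blk=27 s=3: VC-HIT | VC [7, 31]
  [5] addr=0xdb blk=27 s=3: L1-HIT | VC [7, 31]
  [6] addr=0x8d blk=17 s=1: MISS | VC [7, 31]
  [7] addr=0xdf blk=27 s=3: L1-HIT | VC [7, 31]
  [8] addr=0x2f blk=5 s=1: MISS | VC [7, 31, 17]
  [9] addr=0x39 blk=7 s=3: VC-HIT | VC [27, 31, 17]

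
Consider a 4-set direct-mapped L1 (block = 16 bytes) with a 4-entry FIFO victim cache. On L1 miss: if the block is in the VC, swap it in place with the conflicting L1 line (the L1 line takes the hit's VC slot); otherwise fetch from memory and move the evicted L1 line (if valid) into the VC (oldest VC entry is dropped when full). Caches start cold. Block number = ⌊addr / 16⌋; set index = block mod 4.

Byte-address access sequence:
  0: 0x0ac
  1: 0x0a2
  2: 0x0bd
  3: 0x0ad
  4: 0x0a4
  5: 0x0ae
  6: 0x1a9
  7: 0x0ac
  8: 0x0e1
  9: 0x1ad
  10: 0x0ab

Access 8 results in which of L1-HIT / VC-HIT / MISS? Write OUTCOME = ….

OUTCOME = MISS

0: 0xac (blk 10, set 2) → MISS  vc=[]
1: 0xa2 (blk 10, set 2) → L1-HIT  vc=[]
2: 0xbd (blk 11, set 3) → MISS  vc=[]
3: 0xad (blk 10, set 2) → L1-HIT  vc=[]
4: 0xa4 (blk 10, set 2) → L1-HIT  vc=[]
5: 0xae (blk 10, set 2) → L1-HIT  vc=[]
6: 0x1a9 (blk 26, set 2) → MISS  vc=[10]
7: 0xac (blk 10, set 2) → VC-HIT  vc=[26]
8: 0xe1 (blk 14, set 2) → MISS  vc=[26, 10]
9: 0x1ad (blk 26, set 2) → VC-HIT  vc=[14, 10]
10: 0xab (blk 10, set 2) → VC-HIT  vc=[14, 26]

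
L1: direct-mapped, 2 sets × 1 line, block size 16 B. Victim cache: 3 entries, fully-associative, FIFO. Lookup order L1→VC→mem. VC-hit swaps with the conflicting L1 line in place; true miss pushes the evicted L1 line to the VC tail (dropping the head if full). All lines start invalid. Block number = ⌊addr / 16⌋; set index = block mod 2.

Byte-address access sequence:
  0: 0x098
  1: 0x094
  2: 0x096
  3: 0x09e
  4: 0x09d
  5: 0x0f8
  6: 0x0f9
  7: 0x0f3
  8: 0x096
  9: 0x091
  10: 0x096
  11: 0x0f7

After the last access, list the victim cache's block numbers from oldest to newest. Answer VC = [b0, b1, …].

VC = [9]

  [0] addr=0x98 blk=9 s=1: MISS | VC []
  [1] addr=0x94 blk=9 s=1: L1-HIT | VC []
  [2] addr=0x96 blk=9 s=1: L1-HIT | VC []
  [3] addr=0x9e blk=9 s=1: L1-HIT | VC []
  [4] addr=0x9d blk=9 s=1: L1-HIT | VC []
  [5] addr=0xf8 blk=15 s=1: MISS | VC [9]
  [6] addr=0xf9 blk=15 s=1: L1-HIT | VC [9]
  [7] addr=0xf3 blk=15 s=1: L1-HIT | VC [9]
  [8] addr=0x96 blk=9 s=1: VC-HIT | VC [15]
  [9] addr=0x91 blk=9 s=1: L1-HIT | VC [15]
  [10] addr=0x96 blk=9 s=1: L1-HIT | VC [15]
  [11] addr=0xf7 blk=15 s=1: VC-HIT | VC [9]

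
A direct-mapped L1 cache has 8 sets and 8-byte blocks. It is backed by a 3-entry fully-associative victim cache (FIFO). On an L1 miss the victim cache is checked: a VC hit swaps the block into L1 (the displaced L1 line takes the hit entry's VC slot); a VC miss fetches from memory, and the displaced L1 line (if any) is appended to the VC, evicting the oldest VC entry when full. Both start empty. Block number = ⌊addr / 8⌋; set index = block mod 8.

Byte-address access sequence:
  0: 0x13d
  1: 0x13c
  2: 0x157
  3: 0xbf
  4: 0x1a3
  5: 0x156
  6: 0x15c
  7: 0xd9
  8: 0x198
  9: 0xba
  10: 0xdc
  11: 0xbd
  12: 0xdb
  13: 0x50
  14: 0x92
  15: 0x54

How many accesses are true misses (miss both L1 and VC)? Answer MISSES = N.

#0 0x13d→b39/s7 MISS; vc=[]
#1 0x13c→b39/s7 L1-HIT; vc=[]
#2 0x157→b42/s2 MISS; vc=[]
#3 0xbf→b23/s7 MISS; vc=[39]
#4 0x1a3→b52/s4 MISS; vc=[39]
#5 0x156→b42/s2 L1-HIT; vc=[39]
#6 0x15c→b43/s3 MISS; vc=[39]
#7 0xd9→b27/s3 MISS; vc=[39,43]
#8 0x198→b51/s3 MISS; vc=[39,43,27]
#9 0xba→b23/s7 L1-HIT; vc=[39,43,27]
#10 0xdc→b27/s3 VC-HIT; vc=[39,43,51]
#11 0xbd→b23/s7 L1-HIT; vc=[39,43,51]
#12 0xdb→b27/s3 L1-HIT; vc=[39,43,51]
#13 0x50→b10/s2 MISS; vc=[43,51,42]
#14 0x92→b18/s2 MISS; vc=[51,42,10]
#15 0x54→b10/s2 VC-HIT; vc=[51,42,18]

MISSES = 9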